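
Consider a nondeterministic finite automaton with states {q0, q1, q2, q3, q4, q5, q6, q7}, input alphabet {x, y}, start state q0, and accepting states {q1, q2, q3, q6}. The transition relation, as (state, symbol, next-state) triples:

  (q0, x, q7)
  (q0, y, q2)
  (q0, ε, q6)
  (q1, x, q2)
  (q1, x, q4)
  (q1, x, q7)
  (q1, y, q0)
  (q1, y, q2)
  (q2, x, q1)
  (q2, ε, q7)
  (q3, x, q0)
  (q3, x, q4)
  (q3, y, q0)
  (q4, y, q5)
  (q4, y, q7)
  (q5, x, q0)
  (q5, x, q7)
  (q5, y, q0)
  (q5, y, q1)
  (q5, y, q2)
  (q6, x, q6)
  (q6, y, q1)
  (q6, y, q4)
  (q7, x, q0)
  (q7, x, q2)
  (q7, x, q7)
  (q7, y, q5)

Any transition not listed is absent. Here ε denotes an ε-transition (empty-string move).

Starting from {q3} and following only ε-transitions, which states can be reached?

{q3}

Begin with {q3}.
No ε-moves leave this set, so the closure equals the set itself.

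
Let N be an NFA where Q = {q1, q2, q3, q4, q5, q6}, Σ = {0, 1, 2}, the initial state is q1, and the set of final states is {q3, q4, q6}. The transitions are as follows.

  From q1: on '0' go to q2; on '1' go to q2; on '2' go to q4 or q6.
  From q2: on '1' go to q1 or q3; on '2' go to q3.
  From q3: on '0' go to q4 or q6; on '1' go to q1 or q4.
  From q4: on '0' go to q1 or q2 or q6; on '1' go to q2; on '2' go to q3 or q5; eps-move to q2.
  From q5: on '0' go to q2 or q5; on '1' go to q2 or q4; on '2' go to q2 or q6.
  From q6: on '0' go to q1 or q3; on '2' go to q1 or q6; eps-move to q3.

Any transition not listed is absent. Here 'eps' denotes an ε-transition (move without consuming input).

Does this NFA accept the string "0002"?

Start in {q1}.
Read '0': {q1} → {q2}.
Read '0': {q2} → ∅.
The set is empty and remains empty for the remaining 2 symbols.
The final set ∅ contains no accepting state.

No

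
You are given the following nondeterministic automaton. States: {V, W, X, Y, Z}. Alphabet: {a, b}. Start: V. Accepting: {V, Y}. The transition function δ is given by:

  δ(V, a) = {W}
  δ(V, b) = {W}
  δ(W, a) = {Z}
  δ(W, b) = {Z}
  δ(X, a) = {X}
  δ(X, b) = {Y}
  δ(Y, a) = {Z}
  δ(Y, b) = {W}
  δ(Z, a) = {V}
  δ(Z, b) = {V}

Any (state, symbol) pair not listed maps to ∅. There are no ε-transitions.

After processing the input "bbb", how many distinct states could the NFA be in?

1

Start in {V}.
Read 'b': {V} → {W}.
Read 'b': {W} → {Z}.
Read 'b': {Z} → {V}.
That set has 1 state.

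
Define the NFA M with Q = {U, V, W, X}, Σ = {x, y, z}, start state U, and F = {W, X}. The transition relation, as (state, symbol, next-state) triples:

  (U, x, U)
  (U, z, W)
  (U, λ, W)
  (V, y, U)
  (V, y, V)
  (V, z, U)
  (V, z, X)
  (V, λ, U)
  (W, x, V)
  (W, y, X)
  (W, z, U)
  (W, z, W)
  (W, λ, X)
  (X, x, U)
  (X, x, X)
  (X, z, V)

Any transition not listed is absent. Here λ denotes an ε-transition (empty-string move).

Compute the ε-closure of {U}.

{U, W, X}

Begin with {U}.
ε-move U → W; add W.
ε-move W → X; add X.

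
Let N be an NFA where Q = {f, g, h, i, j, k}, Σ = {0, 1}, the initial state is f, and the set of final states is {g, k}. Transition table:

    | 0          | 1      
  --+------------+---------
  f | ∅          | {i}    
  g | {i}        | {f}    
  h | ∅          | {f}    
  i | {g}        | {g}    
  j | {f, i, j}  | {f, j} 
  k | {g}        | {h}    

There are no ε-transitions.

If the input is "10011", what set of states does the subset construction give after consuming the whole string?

{f}

Start in {f}.
Read '1': f→{i}; now {i}.
Read '0': i→{g}; now {g}.
Read '0': g→{i}; now {i}.
Read '1': i→{g}; now {g}.
Read '1': g→{f}; now {f}.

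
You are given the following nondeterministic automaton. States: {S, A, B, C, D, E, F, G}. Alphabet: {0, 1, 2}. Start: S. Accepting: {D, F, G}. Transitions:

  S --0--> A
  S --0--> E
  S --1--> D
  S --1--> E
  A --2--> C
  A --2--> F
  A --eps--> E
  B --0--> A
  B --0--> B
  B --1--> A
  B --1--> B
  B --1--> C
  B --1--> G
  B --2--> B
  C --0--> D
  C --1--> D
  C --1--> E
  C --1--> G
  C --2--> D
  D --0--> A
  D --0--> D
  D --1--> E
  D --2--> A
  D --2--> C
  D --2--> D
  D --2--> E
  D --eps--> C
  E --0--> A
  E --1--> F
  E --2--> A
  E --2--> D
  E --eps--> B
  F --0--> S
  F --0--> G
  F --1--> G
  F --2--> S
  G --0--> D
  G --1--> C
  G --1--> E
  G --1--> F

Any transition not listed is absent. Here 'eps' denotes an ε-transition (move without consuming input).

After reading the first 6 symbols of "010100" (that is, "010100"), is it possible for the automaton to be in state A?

Start in {S}.
Read '0': S→{A, E}; union {A, E}; ε-closure = {A, B, E}.
Read '1': A→∅, B→{A, B, C, G}, E→{F}; union {A, B, C, F, G}; ε-closure = {A, B, C, E, F, G}.
Read '0': A→∅, B→{A, B}, C→{D}, E→{A}, F→{S, G}, G→{D}; union {S, A, B, D, G}; ε-closure = {S, A, B, C, D, E, G}.
Read '1': S→{D, E}, A→∅, B→{A, B, C, G}, C→{D, E, G}, D→{E}, E→{F}, G→{C, E, F}; now {A, B, C, D, E, F, G}.
Read '0': A→∅, B→{A, B}, C→{D}, D→{A, D}, E→{A}, F→{S, G}, G→{D}; union {S, A, B, D, G}; ε-closure = {S, A, B, C, D, E, G}.
Read '0': S→{A, E}, A→∅, B→{A, B}, C→{D}, D→{A, D}, E→{A}, G→{D}; union {A, B, D, E}; ε-closure = {A, B, C, D, E}.
State A is in {A, B, C, D, E}.

Yes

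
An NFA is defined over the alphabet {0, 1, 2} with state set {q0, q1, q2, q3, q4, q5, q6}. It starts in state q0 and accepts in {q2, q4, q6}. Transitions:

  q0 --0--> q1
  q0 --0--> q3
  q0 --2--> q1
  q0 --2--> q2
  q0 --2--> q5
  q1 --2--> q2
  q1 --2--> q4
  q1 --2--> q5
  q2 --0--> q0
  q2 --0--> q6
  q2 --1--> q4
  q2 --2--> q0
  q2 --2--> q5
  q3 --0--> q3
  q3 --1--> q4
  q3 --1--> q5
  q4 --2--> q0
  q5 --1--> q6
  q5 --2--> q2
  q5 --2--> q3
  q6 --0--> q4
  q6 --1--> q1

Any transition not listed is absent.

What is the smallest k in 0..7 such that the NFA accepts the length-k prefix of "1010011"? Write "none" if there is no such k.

Start in {q0}.
Read '1': q0→∅; now ∅.
The set is empty and remains empty for the remaining 6 symbols.
No reachable set along the way intersects F.

none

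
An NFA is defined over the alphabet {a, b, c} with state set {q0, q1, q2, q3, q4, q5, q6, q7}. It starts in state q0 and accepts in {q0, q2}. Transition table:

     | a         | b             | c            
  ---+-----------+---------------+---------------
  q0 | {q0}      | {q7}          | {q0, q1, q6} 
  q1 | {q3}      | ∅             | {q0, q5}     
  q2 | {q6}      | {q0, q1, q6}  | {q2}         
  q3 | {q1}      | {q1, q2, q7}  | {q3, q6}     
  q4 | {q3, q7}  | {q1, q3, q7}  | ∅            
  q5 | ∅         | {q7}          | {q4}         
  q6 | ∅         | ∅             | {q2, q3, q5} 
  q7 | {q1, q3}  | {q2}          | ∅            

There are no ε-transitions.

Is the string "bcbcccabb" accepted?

Start in {q0}.
Read 'b': q0→{q7}; now {q7}.
Read 'c': q7→∅; now ∅.
The set is empty and remains empty for the remaining 7 symbols.
The final set ∅ contains no accepting state.

No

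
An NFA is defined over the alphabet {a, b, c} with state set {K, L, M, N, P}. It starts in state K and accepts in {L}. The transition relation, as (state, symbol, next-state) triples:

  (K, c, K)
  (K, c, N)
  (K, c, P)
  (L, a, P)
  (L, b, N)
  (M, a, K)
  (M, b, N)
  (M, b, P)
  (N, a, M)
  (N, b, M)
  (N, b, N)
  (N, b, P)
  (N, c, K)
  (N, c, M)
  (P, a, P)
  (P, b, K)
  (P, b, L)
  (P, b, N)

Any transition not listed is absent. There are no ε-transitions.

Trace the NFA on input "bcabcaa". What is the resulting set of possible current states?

Start in {K}.
Read 'b': {K} → ∅.
The set is empty and remains empty for the remaining 6 symbols.

∅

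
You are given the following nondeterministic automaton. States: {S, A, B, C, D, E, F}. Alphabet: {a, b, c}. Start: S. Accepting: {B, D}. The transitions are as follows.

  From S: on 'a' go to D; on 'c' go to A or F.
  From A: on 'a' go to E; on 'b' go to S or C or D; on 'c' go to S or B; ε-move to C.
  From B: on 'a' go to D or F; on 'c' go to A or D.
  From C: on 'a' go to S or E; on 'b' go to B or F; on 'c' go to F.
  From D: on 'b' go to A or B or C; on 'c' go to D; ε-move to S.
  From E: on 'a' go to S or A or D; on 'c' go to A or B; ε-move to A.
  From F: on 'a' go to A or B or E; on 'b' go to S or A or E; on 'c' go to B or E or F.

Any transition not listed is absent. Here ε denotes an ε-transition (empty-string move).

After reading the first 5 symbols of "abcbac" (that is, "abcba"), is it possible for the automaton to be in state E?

Yes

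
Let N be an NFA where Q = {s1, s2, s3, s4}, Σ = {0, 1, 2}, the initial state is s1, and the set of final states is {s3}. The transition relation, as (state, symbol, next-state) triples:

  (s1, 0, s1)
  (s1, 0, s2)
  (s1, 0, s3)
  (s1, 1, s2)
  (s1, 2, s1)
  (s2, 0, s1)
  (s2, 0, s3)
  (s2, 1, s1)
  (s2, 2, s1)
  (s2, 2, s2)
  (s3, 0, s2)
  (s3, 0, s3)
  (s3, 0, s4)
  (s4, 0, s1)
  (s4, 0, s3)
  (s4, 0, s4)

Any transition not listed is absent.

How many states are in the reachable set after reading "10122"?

2

Start in {s1}.
Read '1': s1→{s2}; now {s2}.
Read '0': s2→{s1, s3}; now {s1, s3}.
Read '1': s1→{s2}, s3→∅; now {s2}.
Read '2': s2→{s1, s2}; now {s1, s2}.
Read '2': s1→{s1}, s2→{s1, s2}; now {s1, s2}.
That set has 2 states.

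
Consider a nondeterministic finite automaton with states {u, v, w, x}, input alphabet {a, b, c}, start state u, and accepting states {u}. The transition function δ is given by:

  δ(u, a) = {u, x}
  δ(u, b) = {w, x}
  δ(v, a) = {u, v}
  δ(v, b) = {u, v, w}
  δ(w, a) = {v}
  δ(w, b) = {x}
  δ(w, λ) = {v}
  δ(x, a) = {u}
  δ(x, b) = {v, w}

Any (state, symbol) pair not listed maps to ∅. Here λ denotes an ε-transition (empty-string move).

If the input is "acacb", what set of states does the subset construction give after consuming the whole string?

∅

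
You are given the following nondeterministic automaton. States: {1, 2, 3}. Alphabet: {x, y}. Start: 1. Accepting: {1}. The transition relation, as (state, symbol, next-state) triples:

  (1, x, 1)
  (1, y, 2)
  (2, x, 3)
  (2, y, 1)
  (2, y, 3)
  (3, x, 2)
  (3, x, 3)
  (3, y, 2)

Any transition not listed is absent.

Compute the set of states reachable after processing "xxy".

Start in {1}.
Read 'x': 1→{1}; now {1}.
Read 'x': 1→{1}; now {1}.
Read 'y': 1→{2}; now {2}.

{2}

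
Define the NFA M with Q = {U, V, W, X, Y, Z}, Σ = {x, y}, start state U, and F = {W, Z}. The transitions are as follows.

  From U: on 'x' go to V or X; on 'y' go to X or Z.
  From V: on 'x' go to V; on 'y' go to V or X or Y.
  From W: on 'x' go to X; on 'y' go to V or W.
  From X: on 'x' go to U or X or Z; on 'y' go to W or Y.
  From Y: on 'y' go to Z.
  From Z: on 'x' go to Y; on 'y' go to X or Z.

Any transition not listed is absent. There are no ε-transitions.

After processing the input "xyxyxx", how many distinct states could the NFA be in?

5

Start in {U}.
Read 'x': {U} → {V, X}.
Read 'y': {V, X} → {V, W, X, Y}.
Read 'x': {V, W, X, Y} → {U, V, X, Z}.
Read 'y': {U, V, X, Z} → {V, W, X, Y, Z}.
Read 'x': {V, W, X, Y, Z} → {U, V, X, Y, Z}.
Read 'x': {U, V, X, Y, Z} → {U, V, X, Y, Z}.
That set has 5 states.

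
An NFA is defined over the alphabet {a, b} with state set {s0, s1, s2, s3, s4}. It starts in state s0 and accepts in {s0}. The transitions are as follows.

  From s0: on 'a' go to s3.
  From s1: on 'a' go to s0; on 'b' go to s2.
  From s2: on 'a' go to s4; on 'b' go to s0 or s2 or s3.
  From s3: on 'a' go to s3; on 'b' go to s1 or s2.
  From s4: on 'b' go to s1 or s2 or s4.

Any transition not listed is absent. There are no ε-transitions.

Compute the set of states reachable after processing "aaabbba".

{s0, s3, s4}

Start in {s0}.
Read 'a': {s0} → {s3}.
Read 'a': {s3} → {s3}.
Read 'a': {s3} → {s3}.
Read 'b': {s3} → {s1, s2}.
Read 'b': {s1, s2} → {s0, s2, s3}.
Read 'b': {s0, s2, s3} → {s0, s1, s2, s3}.
Read 'a': {s0, s1, s2, s3} → {s0, s3, s4}.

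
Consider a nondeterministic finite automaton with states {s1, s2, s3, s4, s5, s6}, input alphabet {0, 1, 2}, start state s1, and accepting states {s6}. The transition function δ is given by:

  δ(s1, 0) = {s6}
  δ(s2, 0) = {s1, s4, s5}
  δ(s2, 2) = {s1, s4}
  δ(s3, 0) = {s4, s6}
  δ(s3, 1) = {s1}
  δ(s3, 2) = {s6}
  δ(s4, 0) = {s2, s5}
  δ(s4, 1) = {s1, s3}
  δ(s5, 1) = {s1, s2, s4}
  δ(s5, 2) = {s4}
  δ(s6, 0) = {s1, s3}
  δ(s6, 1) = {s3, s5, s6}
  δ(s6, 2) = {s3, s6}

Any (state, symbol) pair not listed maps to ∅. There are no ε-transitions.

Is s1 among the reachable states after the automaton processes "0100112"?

Yes

Start in {s1}.
Read '0': s1→{s6}; now {s6}.
Read '1': s6→{s3, s5, s6}; now {s3, s5, s6}.
Read '0': s3→{s4, s6}, s5→∅, s6→{s1, s3}; now {s1, s3, s4, s6}.
Read '0': s1→{s6}, s3→{s4, s6}, s4→{s2, s5}, s6→{s1, s3}; now {s1, s2, s3, s4, s5, s6}.
Read '1': s1→∅, s2→∅, s3→{s1}, s4→{s1, s3}, s5→{s1, s2, s4}, s6→{s3, s5, s6}; now {s1, s2, s3, s4, s5, s6}.
Read '1': s1→∅, s2→∅, s3→{s1}, s4→{s1, s3}, s5→{s1, s2, s4}, s6→{s3, s5, s6}; now {s1, s2, s3, s4, s5, s6}.
Read '2': s1→∅, s2→{s1, s4}, s3→{s6}, s4→∅, s5→{s4}, s6→{s3, s6}; now {s1, s3, s4, s6}.
State s1 is in {s1, s3, s4, s6}.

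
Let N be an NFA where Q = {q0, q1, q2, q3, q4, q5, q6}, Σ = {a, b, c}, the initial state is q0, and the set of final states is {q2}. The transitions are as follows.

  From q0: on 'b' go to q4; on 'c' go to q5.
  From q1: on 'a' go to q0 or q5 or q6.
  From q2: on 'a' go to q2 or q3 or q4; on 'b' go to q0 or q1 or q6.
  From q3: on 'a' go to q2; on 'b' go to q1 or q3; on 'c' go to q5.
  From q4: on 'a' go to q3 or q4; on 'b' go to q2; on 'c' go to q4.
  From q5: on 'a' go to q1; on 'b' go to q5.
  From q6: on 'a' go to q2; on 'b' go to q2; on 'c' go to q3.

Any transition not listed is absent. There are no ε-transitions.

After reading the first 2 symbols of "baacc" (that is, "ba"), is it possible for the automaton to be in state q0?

No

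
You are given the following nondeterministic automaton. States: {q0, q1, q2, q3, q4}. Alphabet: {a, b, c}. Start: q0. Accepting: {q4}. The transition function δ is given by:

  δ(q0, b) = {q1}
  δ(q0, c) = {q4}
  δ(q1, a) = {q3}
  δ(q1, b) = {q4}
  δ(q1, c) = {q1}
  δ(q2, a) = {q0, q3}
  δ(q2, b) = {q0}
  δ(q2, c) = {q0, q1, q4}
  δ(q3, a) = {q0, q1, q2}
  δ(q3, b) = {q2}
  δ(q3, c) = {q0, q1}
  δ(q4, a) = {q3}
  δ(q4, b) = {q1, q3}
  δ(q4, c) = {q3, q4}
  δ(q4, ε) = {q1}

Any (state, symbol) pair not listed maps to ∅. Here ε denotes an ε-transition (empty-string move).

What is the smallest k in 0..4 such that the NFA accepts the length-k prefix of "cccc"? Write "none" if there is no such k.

1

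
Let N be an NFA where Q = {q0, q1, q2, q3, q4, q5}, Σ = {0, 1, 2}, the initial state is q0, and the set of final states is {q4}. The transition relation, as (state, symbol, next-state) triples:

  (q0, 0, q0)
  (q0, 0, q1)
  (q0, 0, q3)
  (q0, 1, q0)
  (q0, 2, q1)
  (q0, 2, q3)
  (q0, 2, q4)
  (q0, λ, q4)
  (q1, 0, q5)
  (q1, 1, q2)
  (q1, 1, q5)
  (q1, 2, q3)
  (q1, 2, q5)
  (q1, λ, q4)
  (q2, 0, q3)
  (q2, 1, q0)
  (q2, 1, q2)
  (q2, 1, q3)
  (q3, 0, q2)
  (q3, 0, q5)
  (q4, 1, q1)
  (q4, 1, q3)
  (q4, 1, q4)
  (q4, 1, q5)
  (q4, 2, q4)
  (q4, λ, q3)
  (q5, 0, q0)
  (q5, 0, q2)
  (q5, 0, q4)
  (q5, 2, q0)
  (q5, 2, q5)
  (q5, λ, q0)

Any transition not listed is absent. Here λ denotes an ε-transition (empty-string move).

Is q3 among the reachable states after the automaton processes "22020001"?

Yes

Start: ε-closure({q0}) = {q0, q3, q4}.
Read '2': q0→{q1, q3, q4}, q3→∅, q4→{q4}; now {q1, q3, q4}.
Read '2': q1→{q3, q5}, q3→∅, q4→{q4}; union {q3, q4, q5}; ε-closure = {q0, q3, q4, q5}.
Read '0': q0→{q0, q1, q3}, q3→{q2, q5}, q4→∅, q5→{q0, q2, q4}; now {q0, q1, q2, q3, q4, q5}.
Read '2': q0→{q1, q3, q4}, q1→{q3, q5}, q2→∅, q3→∅, q4→{q4}, q5→{q0, q5}; now {q0, q1, q3, q4, q5}.
Read '0': q0→{q0, q1, q3}, q1→{q5}, q3→{q2, q5}, q4→∅, q5→{q0, q2, q4}; now {q0, q1, q2, q3, q4, q5}.
Read '0': q0→{q0, q1, q3}, q1→{q5}, q2→{q3}, q3→{q2, q5}, q4→∅, q5→{q0, q2, q4}; now {q0, q1, q2, q3, q4, q5}.
Read '0': q0→{q0, q1, q3}, q1→{q5}, q2→{q3}, q3→{q2, q5}, q4→∅, q5→{q0, q2, q4}; now {q0, q1, q2, q3, q4, q5}.
Read '1': q0→{q0}, q1→{q2, q5}, q2→{q0, q2, q3}, q3→∅, q4→{q1, q3, q4, q5}, q5→∅; now {q0, q1, q2, q3, q4, q5}.
State q3 is in {q0, q1, q2, q3, q4, q5}.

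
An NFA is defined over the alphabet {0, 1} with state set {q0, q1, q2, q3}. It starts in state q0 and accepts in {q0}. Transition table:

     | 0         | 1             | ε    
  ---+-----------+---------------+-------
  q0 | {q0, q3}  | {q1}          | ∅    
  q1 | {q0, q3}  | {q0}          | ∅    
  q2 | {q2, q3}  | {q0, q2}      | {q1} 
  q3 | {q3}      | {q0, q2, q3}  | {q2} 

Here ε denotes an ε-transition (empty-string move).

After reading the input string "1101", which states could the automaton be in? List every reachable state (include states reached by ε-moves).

Start in {q0}.
Read '1': q0→{q1}; now {q1}.
Read '1': q1→{q0}; now {q0}.
Read '0': q0→{q0, q3}; union {q0, q3}; ε-closure = {q0, q1, q2, q3}.
Read '1': q0→{q1}, q1→{q0}, q2→{q0, q2}, q3→{q0, q2, q3}; now {q0, q1, q2, q3}.

{q0, q1, q2, q3}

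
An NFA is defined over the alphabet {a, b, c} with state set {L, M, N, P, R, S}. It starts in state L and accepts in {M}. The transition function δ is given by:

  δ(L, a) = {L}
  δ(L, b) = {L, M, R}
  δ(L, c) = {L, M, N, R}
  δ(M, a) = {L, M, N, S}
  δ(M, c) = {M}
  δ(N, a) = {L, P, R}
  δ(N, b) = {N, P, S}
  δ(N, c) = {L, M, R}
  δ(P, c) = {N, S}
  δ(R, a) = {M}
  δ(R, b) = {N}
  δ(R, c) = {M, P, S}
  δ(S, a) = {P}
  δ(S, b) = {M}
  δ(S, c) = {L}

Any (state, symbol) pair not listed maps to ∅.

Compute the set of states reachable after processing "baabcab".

Start in {L}.
Read 'b': L→{L, M, R}; now {L, M, R}.
Read 'a': L→{L}, M→{L, M, N, S}, R→{M}; now {L, M, N, S}.
Read 'a': L→{L}, M→{L, M, N, S}, N→{L, P, R}, S→{P}; now {L, M, N, P, R, S}.
Read 'b': L→{L, M, R}, M→∅, N→{N, P, S}, P→∅, R→{N}, S→{M}; now {L, M, N, P, R, S}.
Read 'c': L→{L, M, N, R}, M→{M}, N→{L, M, R}, P→{N, S}, R→{M, P, S}, S→{L}; now {L, M, N, P, R, S}.
Read 'a': L→{L}, M→{L, M, N, S}, N→{L, P, R}, P→∅, R→{M}, S→{P}; now {L, M, N, P, R, S}.
Read 'b': L→{L, M, R}, M→∅, N→{N, P, S}, P→∅, R→{N}, S→{M}; now {L, M, N, P, R, S}.

{L, M, N, P, R, S}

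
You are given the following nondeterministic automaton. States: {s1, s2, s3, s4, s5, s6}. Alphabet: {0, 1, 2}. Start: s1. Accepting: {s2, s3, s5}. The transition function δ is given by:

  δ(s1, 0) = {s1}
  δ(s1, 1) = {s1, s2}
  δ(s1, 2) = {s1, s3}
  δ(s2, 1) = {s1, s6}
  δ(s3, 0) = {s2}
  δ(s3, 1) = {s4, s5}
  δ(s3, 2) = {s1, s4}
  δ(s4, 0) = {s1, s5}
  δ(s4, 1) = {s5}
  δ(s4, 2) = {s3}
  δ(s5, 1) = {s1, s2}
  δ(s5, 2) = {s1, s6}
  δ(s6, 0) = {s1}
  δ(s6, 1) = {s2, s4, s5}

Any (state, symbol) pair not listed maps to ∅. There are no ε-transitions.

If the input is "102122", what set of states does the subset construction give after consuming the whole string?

{s1, s3, s4}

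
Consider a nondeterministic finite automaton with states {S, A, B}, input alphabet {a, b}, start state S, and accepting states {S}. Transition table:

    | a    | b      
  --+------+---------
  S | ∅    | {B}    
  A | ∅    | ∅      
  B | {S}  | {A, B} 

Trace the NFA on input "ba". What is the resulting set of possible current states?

{S}

Start in {S}.
Read 'b': S→{B}; now {B}.
Read 'a': B→{S}; now {S}.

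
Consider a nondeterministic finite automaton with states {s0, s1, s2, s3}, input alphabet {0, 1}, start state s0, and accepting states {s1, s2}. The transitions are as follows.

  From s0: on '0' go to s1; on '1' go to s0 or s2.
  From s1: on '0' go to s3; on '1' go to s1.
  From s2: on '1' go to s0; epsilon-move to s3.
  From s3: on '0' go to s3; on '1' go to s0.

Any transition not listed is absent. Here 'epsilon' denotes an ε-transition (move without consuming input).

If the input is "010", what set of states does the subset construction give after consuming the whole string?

{s3}

Start in {s0}.
Read '0': {s0} → {s1}.
Read '1': {s1} → {s1}.
Read '0': {s1} → {s3}.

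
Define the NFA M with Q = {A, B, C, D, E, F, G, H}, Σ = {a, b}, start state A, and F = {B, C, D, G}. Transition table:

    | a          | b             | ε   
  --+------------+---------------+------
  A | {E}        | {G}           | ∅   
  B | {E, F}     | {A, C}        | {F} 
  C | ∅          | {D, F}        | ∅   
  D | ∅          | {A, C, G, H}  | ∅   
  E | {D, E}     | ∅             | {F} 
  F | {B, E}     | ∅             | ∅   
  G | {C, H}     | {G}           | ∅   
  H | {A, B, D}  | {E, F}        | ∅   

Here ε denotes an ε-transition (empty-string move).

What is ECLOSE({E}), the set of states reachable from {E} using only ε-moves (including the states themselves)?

Begin with {E}.
ε-move E → F; add F.

{E, F}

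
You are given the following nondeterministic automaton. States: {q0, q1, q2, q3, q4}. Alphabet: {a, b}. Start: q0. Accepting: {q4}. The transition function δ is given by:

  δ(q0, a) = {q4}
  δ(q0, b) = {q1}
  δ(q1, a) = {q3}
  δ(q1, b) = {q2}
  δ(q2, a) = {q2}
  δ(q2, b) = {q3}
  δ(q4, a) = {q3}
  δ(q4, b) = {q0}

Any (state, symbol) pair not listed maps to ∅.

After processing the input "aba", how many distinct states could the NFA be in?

1

Start in {q0}.
Read 'a': q0→{q4}; now {q4}.
Read 'b': q4→{q0}; now {q0}.
Read 'a': q0→{q4}; now {q4}.
That set has 1 state.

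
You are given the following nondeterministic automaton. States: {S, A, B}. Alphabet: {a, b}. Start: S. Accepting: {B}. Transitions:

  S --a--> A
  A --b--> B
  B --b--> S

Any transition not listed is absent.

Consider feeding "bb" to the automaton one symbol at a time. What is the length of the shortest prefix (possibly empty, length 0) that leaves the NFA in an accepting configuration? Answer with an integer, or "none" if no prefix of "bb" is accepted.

Start in {S}.
Read 'b': {S} → ∅.
The set is empty and remains empty for the remaining 1 symbol.
No reachable set along the way intersects F.

none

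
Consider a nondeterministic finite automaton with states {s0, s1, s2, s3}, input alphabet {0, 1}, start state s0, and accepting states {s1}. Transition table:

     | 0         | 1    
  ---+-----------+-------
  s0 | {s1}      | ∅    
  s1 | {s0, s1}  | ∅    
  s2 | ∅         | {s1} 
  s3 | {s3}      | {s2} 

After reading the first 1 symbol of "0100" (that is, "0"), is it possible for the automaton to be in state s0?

No

Start in {s0}.
Read '0': s0→{s1}; now {s1}.
State s0 is not in {s1}.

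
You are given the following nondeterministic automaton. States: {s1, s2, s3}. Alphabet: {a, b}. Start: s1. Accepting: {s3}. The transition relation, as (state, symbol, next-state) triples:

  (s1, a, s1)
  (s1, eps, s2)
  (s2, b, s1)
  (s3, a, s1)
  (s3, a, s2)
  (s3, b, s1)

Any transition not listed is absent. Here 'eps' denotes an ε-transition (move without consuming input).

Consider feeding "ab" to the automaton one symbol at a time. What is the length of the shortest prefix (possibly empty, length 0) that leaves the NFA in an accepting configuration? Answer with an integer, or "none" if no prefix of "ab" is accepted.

none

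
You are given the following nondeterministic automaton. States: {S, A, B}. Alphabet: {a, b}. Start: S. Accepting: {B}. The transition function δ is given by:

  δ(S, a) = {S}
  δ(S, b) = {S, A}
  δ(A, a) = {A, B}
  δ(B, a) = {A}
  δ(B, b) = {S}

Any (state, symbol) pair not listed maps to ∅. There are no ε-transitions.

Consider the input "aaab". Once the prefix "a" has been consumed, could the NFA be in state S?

Yes

Start in {S}.
Read 'a': {S} → {S}.
State S is in {S}.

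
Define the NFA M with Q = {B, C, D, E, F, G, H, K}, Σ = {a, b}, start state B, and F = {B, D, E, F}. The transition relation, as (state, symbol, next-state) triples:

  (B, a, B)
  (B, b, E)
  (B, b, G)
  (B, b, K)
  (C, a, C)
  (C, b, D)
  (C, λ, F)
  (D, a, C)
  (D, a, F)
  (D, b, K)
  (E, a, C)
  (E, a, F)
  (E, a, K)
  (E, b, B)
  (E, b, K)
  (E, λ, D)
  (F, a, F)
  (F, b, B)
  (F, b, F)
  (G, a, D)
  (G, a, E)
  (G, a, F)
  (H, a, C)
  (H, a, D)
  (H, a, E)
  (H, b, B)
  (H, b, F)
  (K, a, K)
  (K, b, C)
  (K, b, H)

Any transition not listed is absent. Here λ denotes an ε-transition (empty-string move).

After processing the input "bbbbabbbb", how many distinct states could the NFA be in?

8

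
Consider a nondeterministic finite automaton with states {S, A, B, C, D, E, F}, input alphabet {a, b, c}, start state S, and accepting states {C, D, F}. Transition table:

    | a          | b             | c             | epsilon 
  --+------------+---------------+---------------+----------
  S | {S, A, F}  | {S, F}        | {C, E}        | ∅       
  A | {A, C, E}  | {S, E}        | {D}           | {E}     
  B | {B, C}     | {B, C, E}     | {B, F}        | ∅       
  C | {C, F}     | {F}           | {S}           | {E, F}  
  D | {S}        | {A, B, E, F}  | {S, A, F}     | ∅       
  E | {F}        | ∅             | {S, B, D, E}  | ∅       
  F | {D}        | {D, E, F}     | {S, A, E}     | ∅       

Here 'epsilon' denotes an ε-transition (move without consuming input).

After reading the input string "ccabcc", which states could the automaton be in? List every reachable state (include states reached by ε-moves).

{S, A, B, C, D, E, F}

Start in {S}.
Read 'c': S→{C, E}; union {C, E}; ε-closure = {C, E, F}.
Read 'c': C→{S}, E→{S, B, D, E}, F→{S, A, E}; now {S, A, B, D, E}.
Read 'a': S→{S, A, F}, A→{A, C, E}, B→{B, C}, D→{S}, E→{F}; now {S, A, B, C, E, F}.
Read 'b': S→{S, F}, A→{S, E}, B→{B, C, E}, C→{F}, E→∅, F→{D, E, F}; now {S, B, C, D, E, F}.
Read 'c': S→{C, E}, B→{B, F}, C→{S}, D→{S, A, F}, E→{S, B, D, E}, F→{S, A, E}; now {S, A, B, C, D, E, F}.
Read 'c': S→{C, E}, A→{D}, B→{B, F}, C→{S}, D→{S, A, F}, E→{S, B, D, E}, F→{S, A, E}; now {S, A, B, C, D, E, F}.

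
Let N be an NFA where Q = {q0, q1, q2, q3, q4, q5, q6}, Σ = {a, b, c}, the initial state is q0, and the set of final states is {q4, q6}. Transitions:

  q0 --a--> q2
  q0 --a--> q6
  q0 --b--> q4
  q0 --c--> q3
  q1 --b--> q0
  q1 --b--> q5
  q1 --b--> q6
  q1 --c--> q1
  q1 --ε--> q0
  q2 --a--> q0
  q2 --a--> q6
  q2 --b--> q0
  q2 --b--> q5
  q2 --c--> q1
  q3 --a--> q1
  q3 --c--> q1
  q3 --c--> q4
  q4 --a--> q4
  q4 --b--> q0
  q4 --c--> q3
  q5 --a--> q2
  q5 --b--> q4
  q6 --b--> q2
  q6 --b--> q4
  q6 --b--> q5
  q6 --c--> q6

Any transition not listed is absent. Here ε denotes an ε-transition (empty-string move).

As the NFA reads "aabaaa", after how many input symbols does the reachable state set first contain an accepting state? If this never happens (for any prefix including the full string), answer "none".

Start in {q0}.
Read 'a': q0→{q2, q6}; now {q2, q6}.
None of the earlier sets intersect F, but {q2, q6} does.

1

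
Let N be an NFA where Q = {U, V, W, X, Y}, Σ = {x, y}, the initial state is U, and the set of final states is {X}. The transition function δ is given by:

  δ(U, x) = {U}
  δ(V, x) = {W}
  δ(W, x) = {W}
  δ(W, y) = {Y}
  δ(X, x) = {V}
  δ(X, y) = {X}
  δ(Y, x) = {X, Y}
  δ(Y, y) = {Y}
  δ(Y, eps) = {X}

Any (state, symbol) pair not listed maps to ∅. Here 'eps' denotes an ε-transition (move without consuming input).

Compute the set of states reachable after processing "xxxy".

∅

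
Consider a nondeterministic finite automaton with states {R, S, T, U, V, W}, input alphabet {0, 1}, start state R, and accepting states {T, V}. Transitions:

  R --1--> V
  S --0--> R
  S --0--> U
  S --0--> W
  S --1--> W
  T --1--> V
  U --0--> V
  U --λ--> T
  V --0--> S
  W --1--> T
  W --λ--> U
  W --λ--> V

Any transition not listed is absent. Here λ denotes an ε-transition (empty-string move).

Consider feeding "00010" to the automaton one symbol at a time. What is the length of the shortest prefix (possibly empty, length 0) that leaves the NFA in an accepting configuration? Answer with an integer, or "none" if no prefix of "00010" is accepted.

none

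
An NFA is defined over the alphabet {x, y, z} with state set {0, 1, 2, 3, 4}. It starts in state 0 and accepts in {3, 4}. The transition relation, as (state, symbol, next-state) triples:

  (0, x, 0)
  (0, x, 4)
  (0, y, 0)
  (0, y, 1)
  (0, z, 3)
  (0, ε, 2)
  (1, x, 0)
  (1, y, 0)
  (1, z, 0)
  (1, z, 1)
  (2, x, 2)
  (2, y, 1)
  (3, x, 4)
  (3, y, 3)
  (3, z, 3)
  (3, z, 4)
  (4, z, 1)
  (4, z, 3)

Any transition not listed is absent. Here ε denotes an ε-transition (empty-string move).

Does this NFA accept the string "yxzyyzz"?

Start: ε-closure({0}) = {0, 2}.
Read 'y': {0, 2} → {0, 1, 2}.
Read 'x': {0, 1, 2} → {0, 2, 4}.
Read 'z': {0, 2, 4} → {1, 3}.
Read 'y': {1, 3} → {0, 2, 3}.
Read 'y': {0, 2, 3} → {0, 1, 2, 3}.
Read 'z': {0, 1, 2, 3} → {0, 1, 2, 3, 4}.
Read 'z': {0, 1, 2, 3, 4} → {0, 1, 2, 3, 4}.
The final set {0, 1, 2, 3, 4} contains the accepting states 3, 4.

Yes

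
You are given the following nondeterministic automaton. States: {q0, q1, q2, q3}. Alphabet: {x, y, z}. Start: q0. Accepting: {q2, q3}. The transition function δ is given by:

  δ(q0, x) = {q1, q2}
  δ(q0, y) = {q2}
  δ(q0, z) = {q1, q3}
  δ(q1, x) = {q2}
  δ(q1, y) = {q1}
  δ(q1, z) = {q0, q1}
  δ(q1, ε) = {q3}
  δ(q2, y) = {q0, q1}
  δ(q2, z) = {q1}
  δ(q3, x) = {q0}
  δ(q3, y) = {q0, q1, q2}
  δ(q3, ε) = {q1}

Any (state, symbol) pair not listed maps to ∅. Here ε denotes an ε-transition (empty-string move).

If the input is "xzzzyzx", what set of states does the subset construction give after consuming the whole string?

{q0, q1, q2, q3}

Start in {q0}.
Read 'x': {q0} → {q1, q2, q3}.
Read 'z': {q1, q2, q3} → {q0, q1, q3}.
Read 'z': {q0, q1, q3} → {q0, q1, q3}.
Read 'z': {q0, q1, q3} → {q0, q1, q3}.
Read 'y': {q0, q1, q3} → {q0, q1, q2, q3}.
Read 'z': {q0, q1, q2, q3} → {q0, q1, q3}.
Read 'x': {q0, q1, q3} → {q0, q1, q2, q3}.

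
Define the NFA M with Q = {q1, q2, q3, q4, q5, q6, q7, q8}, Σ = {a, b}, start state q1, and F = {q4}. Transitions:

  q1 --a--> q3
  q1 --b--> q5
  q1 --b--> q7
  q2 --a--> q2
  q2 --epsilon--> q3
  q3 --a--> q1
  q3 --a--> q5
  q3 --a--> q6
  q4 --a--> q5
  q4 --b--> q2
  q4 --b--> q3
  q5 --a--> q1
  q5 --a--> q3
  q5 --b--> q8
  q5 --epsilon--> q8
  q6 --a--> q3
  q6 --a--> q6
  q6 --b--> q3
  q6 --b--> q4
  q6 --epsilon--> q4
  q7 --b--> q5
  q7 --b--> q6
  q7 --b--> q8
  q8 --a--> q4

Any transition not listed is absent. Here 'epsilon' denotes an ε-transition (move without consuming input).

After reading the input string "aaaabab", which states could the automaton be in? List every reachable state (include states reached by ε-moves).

{q2, q3, q4, q5, q7, q8}

Start in {q1}.
Read 'a': q1→{q3}; now {q3}.
Read 'a': q3→{q1, q5, q6}; union {q1, q5, q6}; ε-closure = {q1, q4, q5, q6, q8}.
Read 'a': q1→{q3}, q4→{q5}, q5→{q1, q3}, q6→{q3, q6}, q8→{q4}; union {q1, q3, q4, q5, q6}; ε-closure = {q1, q3, q4, q5, q6, q8}.
Read 'a': q1→{q3}, q3→{q1, q5, q6}, q4→{q5}, q5→{q1, q3}, q6→{q3, q6}, q8→{q4}; union {q1, q3, q4, q5, q6}; ε-closure = {q1, q3, q4, q5, q6, q8}.
Read 'b': q1→{q5, q7}, q3→∅, q4→{q2, q3}, q5→{q8}, q6→{q3, q4}, q8→∅; now {q2, q3, q4, q5, q7, q8}.
Read 'a': q2→{q2}, q3→{q1, q5, q6}, q4→{q5}, q5→{q1, q3}, q7→∅, q8→{q4}; union {q1, q2, q3, q4, q5, q6}; ε-closure = {q1, q2, q3, q4, q5, q6, q8}.
Read 'b': q1→{q5, q7}, q2→∅, q3→∅, q4→{q2, q3}, q5→{q8}, q6→{q3, q4}, q8→∅; now {q2, q3, q4, q5, q7, q8}.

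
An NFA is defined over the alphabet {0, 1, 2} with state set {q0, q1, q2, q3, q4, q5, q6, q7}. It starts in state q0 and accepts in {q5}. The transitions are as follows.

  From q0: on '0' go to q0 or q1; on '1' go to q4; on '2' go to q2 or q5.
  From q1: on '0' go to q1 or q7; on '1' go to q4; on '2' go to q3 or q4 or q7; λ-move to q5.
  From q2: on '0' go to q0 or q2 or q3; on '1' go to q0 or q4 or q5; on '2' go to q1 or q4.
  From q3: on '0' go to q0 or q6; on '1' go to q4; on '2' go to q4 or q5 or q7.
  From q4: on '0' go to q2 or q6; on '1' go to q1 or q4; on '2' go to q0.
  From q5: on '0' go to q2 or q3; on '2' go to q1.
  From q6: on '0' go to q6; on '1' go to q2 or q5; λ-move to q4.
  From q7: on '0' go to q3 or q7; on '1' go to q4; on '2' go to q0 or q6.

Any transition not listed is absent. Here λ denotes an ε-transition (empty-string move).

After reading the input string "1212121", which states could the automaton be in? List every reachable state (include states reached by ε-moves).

{q4}

Start in {q0}.
Read '1': q0→{q4}; now {q4}.
Read '2': q4→{q0}; now {q0}.
Read '1': q0→{q4}; now {q4}.
Read '2': q4→{q0}; now {q0}.
Read '1': q0→{q4}; now {q4}.
Read '2': q4→{q0}; now {q0}.
Read '1': q0→{q4}; now {q4}.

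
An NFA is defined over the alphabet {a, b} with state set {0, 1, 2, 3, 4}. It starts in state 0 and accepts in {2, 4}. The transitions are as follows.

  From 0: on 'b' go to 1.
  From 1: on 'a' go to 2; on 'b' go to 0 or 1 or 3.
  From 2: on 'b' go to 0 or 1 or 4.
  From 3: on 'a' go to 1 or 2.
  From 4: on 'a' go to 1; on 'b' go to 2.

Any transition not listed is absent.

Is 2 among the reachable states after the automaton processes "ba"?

Start in {0}.
Read 'b': 0→{1}; now {1}.
Read 'a': 1→{2}; now {2}.
State 2 is in {2}.

Yes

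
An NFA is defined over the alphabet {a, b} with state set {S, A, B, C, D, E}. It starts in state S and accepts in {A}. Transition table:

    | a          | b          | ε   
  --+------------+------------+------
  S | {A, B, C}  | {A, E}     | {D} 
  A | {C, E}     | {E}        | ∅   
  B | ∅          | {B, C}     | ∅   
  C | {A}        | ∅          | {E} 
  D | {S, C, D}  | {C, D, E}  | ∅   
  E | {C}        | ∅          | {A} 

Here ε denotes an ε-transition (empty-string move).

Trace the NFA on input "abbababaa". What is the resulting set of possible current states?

{S, A, B, C, D, E}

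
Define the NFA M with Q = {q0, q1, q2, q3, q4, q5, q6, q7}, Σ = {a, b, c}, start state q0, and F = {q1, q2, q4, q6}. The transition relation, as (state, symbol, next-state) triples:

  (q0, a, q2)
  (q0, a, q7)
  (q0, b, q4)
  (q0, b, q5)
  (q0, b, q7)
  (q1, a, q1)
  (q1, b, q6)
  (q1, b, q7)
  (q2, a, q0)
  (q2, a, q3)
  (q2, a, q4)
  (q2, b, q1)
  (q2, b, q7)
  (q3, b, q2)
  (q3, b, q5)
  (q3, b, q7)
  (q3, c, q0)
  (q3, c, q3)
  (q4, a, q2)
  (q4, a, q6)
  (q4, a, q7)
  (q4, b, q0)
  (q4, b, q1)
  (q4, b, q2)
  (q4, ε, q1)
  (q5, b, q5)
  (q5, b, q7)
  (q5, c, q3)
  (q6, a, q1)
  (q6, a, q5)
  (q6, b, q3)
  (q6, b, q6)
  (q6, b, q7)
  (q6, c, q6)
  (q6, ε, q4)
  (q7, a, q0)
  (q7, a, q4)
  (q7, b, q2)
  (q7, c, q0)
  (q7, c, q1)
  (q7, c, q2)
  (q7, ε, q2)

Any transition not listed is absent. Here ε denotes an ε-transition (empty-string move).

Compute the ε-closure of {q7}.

Begin with {q7}.
ε-move q7 → q2; add q2.

{q2, q7}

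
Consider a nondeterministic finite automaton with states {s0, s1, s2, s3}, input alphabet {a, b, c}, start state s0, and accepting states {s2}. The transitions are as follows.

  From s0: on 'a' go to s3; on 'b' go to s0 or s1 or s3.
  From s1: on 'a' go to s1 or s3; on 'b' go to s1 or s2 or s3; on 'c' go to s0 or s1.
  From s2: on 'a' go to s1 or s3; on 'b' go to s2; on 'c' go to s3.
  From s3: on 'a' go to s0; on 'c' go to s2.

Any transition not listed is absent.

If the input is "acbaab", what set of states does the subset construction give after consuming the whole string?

{s0, s1, s2, s3}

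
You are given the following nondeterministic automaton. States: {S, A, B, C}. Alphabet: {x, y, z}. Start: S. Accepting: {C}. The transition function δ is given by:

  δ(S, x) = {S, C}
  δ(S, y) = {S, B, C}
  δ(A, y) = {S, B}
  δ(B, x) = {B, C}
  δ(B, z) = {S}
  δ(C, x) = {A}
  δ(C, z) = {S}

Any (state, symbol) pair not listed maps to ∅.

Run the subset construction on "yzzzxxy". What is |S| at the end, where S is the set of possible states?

Start in {S}.
Read 'y': {S} → {S, B, C}.
Read 'z': {S, B, C} → {S}.
Read 'z': {S} → ∅.
The set is empty and remains empty for the remaining 4 symbols.
That set has 0 states.

0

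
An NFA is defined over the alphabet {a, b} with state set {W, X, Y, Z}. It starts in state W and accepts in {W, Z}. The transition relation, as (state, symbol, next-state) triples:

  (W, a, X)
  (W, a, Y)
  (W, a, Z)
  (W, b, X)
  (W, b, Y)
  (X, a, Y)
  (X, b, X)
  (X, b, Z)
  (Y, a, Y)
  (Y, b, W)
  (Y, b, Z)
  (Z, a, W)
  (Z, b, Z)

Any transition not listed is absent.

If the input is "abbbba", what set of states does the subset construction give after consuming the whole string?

Start in {W}.
Read 'a': {W} → {X, Y, Z}.
Read 'b': {X, Y, Z} → {W, X, Z}.
Read 'b': {W, X, Z} → {X, Y, Z}.
Read 'b': {X, Y, Z} → {W, X, Z}.
Read 'b': {W, X, Z} → {X, Y, Z}.
Read 'a': {X, Y, Z} → {W, Y}.

{W, Y}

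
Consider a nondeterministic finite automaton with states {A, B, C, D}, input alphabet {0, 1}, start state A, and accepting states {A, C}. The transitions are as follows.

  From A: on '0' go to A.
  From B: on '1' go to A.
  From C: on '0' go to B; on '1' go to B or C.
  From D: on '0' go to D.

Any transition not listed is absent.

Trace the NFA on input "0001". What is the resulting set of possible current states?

Start in {A}.
Read '0': A→{A}; now {A}.
Read '0': A→{A}; now {A}.
Read '0': A→{A}; now {A}.
Read '1': A→∅; now ∅.

∅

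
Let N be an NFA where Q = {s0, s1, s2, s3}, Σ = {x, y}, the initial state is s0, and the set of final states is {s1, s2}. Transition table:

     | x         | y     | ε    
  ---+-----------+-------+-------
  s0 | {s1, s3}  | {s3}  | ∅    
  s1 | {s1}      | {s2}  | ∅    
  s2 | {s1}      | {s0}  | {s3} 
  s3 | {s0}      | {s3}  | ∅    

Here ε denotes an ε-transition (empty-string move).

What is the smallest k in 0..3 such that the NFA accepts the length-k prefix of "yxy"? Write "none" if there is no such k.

Start in {s0}.
Read 'y': {s0} → {s3}.
Read 'x': {s3} → {s0}.
Read 'y': {s0} → {s3}.
No reachable set along the way intersects F.

none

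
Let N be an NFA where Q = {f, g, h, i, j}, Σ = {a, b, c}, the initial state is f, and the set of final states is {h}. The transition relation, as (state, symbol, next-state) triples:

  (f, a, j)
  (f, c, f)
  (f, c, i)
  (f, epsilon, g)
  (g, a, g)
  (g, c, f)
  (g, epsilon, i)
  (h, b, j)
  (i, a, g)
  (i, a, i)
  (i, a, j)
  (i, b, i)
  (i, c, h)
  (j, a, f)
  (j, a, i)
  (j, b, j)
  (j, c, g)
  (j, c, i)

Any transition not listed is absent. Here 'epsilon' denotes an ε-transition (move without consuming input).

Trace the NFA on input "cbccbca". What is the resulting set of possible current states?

{g, i, j}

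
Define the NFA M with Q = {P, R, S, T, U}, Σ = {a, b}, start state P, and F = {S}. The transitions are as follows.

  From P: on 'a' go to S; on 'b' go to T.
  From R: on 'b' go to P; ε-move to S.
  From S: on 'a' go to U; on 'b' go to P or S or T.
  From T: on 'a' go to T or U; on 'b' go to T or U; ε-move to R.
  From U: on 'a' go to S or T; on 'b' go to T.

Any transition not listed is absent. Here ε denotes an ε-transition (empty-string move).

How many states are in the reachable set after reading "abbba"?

4

Start in {P}.
Read 'a': {P} → {S}.
Read 'b': {S} → {P, R, S, T}.
Read 'b': {P, R, S, T} → {P, R, S, T, U}.
Read 'b': {P, R, S, T, U} → {P, R, S, T, U}.
Read 'a': {P, R, S, T, U} → {R, S, T, U}.
That set has 4 states.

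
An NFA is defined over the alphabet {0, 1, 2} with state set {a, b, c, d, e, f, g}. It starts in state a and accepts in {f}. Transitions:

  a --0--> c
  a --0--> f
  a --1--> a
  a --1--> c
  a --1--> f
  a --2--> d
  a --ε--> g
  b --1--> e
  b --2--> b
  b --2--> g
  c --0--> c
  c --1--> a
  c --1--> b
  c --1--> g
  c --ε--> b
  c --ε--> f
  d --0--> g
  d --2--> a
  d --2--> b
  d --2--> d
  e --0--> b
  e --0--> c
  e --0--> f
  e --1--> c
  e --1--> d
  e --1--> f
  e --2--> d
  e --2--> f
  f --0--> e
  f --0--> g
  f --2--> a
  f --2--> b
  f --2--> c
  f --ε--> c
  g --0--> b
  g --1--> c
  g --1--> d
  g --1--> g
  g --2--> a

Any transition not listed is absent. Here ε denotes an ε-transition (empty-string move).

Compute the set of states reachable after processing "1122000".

{b, c, e, f, g}

Start: ε-closure({a}) = {a, g}.
Read '1': {a, g} → {a, b, c, d, f, g}.
Read '1': {a, b, c, d, f, g} → {a, b, c, d, e, f, g}.
Read '2': {a, b, c, d, e, f, g} → {a, b, c, d, f, g}.
Read '2': {a, b, c, d, f, g} → {a, b, c, d, f, g}.
Read '0': {a, b, c, d, f, g} → {b, c, e, f, g}.
Read '0': {b, c, e, f, g} → {b, c, e, f, g}.
Read '0': {b, c, e, f, g} → {b, c, e, f, g}.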